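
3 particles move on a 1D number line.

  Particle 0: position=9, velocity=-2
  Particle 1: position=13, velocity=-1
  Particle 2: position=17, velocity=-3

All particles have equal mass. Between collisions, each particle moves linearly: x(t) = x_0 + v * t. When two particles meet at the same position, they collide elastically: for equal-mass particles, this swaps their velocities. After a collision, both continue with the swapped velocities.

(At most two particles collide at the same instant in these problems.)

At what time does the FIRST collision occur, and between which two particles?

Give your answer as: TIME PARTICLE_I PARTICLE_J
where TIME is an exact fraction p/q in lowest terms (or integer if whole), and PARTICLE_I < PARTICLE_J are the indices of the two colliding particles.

Answer: 2 1 2

Derivation:
Pair (0,1): pos 9,13 vel -2,-1 -> not approaching (rel speed -1 <= 0)
Pair (1,2): pos 13,17 vel -1,-3 -> gap=4, closing at 2/unit, collide at t=2
Earliest collision: t=2 between 1 and 2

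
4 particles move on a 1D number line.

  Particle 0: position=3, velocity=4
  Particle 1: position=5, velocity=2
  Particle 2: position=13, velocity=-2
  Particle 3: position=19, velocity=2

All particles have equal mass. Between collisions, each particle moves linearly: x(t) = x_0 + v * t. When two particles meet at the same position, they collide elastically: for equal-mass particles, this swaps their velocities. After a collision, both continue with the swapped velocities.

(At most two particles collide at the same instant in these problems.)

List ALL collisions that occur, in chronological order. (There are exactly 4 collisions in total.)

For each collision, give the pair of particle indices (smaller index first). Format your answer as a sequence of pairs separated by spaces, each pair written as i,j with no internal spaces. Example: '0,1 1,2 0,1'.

Answer: 0,1 1,2 0,1 2,3

Derivation:
Collision at t=1: particles 0 and 1 swap velocities; positions: p0=7 p1=7 p2=11 p3=21; velocities now: v0=2 v1=4 v2=-2 v3=2
Collision at t=5/3: particles 1 and 2 swap velocities; positions: p0=25/3 p1=29/3 p2=29/3 p3=67/3; velocities now: v0=2 v1=-2 v2=4 v3=2
Collision at t=2: particles 0 and 1 swap velocities; positions: p0=9 p1=9 p2=11 p3=23; velocities now: v0=-2 v1=2 v2=4 v3=2
Collision at t=8: particles 2 and 3 swap velocities; positions: p0=-3 p1=21 p2=35 p3=35; velocities now: v0=-2 v1=2 v2=2 v3=4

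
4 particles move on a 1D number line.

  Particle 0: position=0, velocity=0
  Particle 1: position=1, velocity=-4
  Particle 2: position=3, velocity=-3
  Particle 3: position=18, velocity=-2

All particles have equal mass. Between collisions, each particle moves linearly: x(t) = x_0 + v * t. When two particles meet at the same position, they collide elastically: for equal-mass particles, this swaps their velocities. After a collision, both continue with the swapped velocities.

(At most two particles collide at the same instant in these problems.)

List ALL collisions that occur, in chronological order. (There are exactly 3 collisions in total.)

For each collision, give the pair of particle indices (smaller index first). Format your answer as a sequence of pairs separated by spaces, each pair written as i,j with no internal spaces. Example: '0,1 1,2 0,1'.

Answer: 0,1 1,2 2,3

Derivation:
Collision at t=1/4: particles 0 and 1 swap velocities; positions: p0=0 p1=0 p2=9/4 p3=35/2; velocities now: v0=-4 v1=0 v2=-3 v3=-2
Collision at t=1: particles 1 and 2 swap velocities; positions: p0=-3 p1=0 p2=0 p3=16; velocities now: v0=-4 v1=-3 v2=0 v3=-2
Collision at t=9: particles 2 and 3 swap velocities; positions: p0=-35 p1=-24 p2=0 p3=0; velocities now: v0=-4 v1=-3 v2=-2 v3=0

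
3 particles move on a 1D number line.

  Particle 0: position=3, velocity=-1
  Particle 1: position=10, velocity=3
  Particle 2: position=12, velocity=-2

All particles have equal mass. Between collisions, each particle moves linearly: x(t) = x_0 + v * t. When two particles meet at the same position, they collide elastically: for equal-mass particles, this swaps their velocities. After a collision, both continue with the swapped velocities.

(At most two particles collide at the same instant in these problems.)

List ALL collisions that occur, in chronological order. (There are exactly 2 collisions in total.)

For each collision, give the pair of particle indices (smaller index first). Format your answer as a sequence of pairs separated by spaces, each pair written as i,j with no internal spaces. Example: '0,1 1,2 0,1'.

Answer: 1,2 0,1

Derivation:
Collision at t=2/5: particles 1 and 2 swap velocities; positions: p0=13/5 p1=56/5 p2=56/5; velocities now: v0=-1 v1=-2 v2=3
Collision at t=9: particles 0 and 1 swap velocities; positions: p0=-6 p1=-6 p2=37; velocities now: v0=-2 v1=-1 v2=3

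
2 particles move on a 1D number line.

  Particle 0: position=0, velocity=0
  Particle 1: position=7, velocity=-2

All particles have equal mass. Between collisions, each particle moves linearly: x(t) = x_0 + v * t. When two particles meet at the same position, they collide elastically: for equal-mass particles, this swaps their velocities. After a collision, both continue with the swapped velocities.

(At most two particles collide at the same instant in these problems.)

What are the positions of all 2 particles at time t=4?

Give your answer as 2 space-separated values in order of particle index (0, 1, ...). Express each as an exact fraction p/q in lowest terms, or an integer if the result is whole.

Answer: -1 0

Derivation:
Collision at t=7/2: particles 0 and 1 swap velocities; positions: p0=0 p1=0; velocities now: v0=-2 v1=0
Advance to t=4 (no further collisions before then); velocities: v0=-2 v1=0; positions = -1 0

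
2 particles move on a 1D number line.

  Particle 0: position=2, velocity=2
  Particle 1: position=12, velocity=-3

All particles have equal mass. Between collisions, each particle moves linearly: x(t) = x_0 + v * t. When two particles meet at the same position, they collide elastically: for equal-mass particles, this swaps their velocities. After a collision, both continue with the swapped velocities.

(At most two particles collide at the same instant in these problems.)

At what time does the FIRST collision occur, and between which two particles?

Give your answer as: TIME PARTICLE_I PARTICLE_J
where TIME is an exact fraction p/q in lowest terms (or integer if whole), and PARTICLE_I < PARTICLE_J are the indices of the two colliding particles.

Pair (0,1): pos 2,12 vel 2,-3 -> gap=10, closing at 5/unit, collide at t=2
Earliest collision: t=2 between 0 and 1

Answer: 2 0 1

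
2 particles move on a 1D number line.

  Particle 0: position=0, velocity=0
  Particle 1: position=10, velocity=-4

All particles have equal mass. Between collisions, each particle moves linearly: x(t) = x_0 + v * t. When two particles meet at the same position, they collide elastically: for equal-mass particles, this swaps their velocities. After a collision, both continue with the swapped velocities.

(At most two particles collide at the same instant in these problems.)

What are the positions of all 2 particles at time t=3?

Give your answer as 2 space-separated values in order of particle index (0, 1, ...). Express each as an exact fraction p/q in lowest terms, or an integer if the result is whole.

Answer: -2 0

Derivation:
Collision at t=5/2: particles 0 and 1 swap velocities; positions: p0=0 p1=0; velocities now: v0=-4 v1=0
Advance to t=3 (no further collisions before then); velocities: v0=-4 v1=0; positions = -2 0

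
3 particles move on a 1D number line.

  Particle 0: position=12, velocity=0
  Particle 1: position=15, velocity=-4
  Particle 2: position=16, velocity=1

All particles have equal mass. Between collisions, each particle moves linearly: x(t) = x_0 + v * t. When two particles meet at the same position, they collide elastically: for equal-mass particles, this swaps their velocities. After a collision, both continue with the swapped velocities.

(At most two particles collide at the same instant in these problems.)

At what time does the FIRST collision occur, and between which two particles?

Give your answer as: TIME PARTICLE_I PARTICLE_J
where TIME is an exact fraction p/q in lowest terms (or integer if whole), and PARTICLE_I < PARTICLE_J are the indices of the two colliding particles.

Answer: 3/4 0 1

Derivation:
Pair (0,1): pos 12,15 vel 0,-4 -> gap=3, closing at 4/unit, collide at t=3/4
Pair (1,2): pos 15,16 vel -4,1 -> not approaching (rel speed -5 <= 0)
Earliest collision: t=3/4 between 0 and 1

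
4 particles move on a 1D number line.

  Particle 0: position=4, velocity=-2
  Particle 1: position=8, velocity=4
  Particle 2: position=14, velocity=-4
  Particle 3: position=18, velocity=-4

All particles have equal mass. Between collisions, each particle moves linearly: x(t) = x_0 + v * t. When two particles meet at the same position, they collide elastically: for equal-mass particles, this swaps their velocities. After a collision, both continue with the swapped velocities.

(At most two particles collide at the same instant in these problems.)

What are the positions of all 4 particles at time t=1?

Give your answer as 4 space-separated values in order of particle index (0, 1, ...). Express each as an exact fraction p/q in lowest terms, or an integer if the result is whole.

Collision at t=3/4: particles 1 and 2 swap velocities; positions: p0=5/2 p1=11 p2=11 p3=15; velocities now: v0=-2 v1=-4 v2=4 v3=-4
Advance to t=1 (no further collisions before then); velocities: v0=-2 v1=-4 v2=4 v3=-4; positions = 2 10 12 14

Answer: 2 10 12 14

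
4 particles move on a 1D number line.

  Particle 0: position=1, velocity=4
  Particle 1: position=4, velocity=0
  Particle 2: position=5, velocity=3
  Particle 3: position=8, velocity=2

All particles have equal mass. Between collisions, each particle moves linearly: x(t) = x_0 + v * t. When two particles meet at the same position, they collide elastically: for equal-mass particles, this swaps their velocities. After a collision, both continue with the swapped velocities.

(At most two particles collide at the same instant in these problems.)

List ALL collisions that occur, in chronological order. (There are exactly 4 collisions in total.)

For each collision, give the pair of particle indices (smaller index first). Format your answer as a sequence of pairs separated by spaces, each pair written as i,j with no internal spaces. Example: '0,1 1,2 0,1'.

Answer: 0,1 2,3 1,2 2,3

Derivation:
Collision at t=3/4: particles 0 and 1 swap velocities; positions: p0=4 p1=4 p2=29/4 p3=19/2; velocities now: v0=0 v1=4 v2=3 v3=2
Collision at t=3: particles 2 and 3 swap velocities; positions: p0=4 p1=13 p2=14 p3=14; velocities now: v0=0 v1=4 v2=2 v3=3
Collision at t=7/2: particles 1 and 2 swap velocities; positions: p0=4 p1=15 p2=15 p3=31/2; velocities now: v0=0 v1=2 v2=4 v3=3
Collision at t=4: particles 2 and 3 swap velocities; positions: p0=4 p1=16 p2=17 p3=17; velocities now: v0=0 v1=2 v2=3 v3=4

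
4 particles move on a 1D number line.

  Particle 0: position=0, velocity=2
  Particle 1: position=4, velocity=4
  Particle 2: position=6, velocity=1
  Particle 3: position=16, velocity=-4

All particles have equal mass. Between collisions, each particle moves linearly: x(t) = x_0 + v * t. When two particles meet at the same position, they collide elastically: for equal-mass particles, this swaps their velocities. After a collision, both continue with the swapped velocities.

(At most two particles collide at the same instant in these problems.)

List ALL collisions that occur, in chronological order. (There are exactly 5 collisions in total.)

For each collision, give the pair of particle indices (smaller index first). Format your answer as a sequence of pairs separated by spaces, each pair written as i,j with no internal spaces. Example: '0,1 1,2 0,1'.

Collision at t=2/3: particles 1 and 2 swap velocities; positions: p0=4/3 p1=20/3 p2=20/3 p3=40/3; velocities now: v0=2 v1=1 v2=4 v3=-4
Collision at t=3/2: particles 2 and 3 swap velocities; positions: p0=3 p1=15/2 p2=10 p3=10; velocities now: v0=2 v1=1 v2=-4 v3=4
Collision at t=2: particles 1 and 2 swap velocities; positions: p0=4 p1=8 p2=8 p3=12; velocities now: v0=2 v1=-4 v2=1 v3=4
Collision at t=8/3: particles 0 and 1 swap velocities; positions: p0=16/3 p1=16/3 p2=26/3 p3=44/3; velocities now: v0=-4 v1=2 v2=1 v3=4
Collision at t=6: particles 1 and 2 swap velocities; positions: p0=-8 p1=12 p2=12 p3=28; velocities now: v0=-4 v1=1 v2=2 v3=4

Answer: 1,2 2,3 1,2 0,1 1,2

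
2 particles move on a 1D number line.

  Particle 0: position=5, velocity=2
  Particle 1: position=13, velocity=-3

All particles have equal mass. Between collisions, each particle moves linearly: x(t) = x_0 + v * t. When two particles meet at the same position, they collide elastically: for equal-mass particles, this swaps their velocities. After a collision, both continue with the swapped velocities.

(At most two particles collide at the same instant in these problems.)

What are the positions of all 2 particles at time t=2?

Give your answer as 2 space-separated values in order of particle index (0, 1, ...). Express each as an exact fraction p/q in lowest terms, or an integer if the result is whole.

Answer: 7 9

Derivation:
Collision at t=8/5: particles 0 and 1 swap velocities; positions: p0=41/5 p1=41/5; velocities now: v0=-3 v1=2
Advance to t=2 (no further collisions before then); velocities: v0=-3 v1=2; positions = 7 9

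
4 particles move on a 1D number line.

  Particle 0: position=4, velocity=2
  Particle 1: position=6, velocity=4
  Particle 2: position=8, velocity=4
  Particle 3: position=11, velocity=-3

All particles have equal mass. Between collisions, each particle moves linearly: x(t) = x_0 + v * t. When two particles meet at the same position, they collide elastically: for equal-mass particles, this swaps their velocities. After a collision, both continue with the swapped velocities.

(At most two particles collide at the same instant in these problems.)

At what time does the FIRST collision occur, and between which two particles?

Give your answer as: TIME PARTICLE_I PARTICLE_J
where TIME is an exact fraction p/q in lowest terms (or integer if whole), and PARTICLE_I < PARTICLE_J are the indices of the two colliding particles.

Answer: 3/7 2 3

Derivation:
Pair (0,1): pos 4,6 vel 2,4 -> not approaching (rel speed -2 <= 0)
Pair (1,2): pos 6,8 vel 4,4 -> not approaching (rel speed 0 <= 0)
Pair (2,3): pos 8,11 vel 4,-3 -> gap=3, closing at 7/unit, collide at t=3/7
Earliest collision: t=3/7 between 2 and 3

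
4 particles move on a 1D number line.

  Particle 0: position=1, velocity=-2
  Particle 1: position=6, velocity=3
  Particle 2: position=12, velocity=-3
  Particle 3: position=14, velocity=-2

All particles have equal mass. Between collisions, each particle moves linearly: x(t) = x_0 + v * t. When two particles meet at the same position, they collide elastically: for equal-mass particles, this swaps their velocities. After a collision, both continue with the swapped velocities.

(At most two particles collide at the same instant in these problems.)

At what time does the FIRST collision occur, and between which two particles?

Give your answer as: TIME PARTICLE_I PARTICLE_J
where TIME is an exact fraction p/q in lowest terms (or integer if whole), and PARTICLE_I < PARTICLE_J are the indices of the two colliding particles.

Pair (0,1): pos 1,6 vel -2,3 -> not approaching (rel speed -5 <= 0)
Pair (1,2): pos 6,12 vel 3,-3 -> gap=6, closing at 6/unit, collide at t=1
Pair (2,3): pos 12,14 vel -3,-2 -> not approaching (rel speed -1 <= 0)
Earliest collision: t=1 between 1 and 2

Answer: 1 1 2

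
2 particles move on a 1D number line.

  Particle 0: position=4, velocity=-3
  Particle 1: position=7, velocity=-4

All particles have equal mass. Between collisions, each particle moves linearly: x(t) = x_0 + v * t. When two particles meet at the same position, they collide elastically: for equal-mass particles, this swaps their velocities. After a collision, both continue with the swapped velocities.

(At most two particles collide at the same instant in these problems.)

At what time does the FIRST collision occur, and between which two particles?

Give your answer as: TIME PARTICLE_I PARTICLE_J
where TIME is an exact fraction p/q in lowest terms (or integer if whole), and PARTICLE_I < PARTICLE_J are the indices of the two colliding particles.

Answer: 3 0 1

Derivation:
Pair (0,1): pos 4,7 vel -3,-4 -> gap=3, closing at 1/unit, collide at t=3
Earliest collision: t=3 between 0 and 1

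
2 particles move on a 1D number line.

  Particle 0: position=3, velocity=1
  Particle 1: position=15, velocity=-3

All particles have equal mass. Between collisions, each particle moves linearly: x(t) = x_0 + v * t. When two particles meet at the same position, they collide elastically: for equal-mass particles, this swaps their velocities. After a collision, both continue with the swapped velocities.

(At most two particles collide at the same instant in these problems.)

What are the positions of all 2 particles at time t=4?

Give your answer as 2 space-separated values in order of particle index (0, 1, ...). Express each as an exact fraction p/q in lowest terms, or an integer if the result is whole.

Answer: 3 7

Derivation:
Collision at t=3: particles 0 and 1 swap velocities; positions: p0=6 p1=6; velocities now: v0=-3 v1=1
Advance to t=4 (no further collisions before then); velocities: v0=-3 v1=1; positions = 3 7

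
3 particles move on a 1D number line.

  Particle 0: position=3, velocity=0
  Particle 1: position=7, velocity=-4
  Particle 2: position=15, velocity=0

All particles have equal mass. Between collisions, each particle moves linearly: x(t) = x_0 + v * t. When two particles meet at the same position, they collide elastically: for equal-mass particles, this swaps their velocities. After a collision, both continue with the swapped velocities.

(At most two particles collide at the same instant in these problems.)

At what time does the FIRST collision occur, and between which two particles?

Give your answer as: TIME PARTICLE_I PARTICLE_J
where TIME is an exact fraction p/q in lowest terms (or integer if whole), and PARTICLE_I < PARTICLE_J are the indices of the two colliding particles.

Answer: 1 0 1

Derivation:
Pair (0,1): pos 3,7 vel 0,-4 -> gap=4, closing at 4/unit, collide at t=1
Pair (1,2): pos 7,15 vel -4,0 -> not approaching (rel speed -4 <= 0)
Earliest collision: t=1 between 0 and 1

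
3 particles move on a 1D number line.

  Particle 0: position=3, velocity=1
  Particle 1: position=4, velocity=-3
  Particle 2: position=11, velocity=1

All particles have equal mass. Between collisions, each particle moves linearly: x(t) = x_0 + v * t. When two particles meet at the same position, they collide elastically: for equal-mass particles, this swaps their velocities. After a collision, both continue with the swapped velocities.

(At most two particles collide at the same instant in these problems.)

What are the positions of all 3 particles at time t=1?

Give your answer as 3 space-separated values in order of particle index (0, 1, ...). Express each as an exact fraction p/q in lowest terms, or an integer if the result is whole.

Collision at t=1/4: particles 0 and 1 swap velocities; positions: p0=13/4 p1=13/4 p2=45/4; velocities now: v0=-3 v1=1 v2=1
Advance to t=1 (no further collisions before then); velocities: v0=-3 v1=1 v2=1; positions = 1 4 12

Answer: 1 4 12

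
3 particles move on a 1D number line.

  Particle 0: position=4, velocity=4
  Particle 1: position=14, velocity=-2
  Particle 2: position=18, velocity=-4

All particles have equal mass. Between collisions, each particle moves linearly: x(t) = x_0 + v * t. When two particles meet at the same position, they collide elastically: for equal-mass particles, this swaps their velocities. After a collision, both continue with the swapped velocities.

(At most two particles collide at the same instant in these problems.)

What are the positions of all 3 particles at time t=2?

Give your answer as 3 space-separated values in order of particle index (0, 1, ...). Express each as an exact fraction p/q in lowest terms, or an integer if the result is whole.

Collision at t=5/3: particles 0 and 1 swap velocities; positions: p0=32/3 p1=32/3 p2=34/3; velocities now: v0=-2 v1=4 v2=-4
Collision at t=7/4: particles 1 and 2 swap velocities; positions: p0=21/2 p1=11 p2=11; velocities now: v0=-2 v1=-4 v2=4
Collision at t=2: particles 0 and 1 swap velocities; positions: p0=10 p1=10 p2=12; velocities now: v0=-4 v1=-2 v2=4
Advance to t=2 (no further collisions before then); velocities: v0=-4 v1=-2 v2=4; positions = 10 10 12

Answer: 10 10 12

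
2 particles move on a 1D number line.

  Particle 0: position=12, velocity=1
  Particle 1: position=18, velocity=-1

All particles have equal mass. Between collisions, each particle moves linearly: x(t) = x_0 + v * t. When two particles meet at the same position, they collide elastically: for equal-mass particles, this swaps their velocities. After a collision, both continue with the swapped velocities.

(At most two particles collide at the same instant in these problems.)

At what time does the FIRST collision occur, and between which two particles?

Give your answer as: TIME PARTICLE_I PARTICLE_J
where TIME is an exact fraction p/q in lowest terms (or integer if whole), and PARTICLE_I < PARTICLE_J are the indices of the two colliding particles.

Answer: 3 0 1

Derivation:
Pair (0,1): pos 12,18 vel 1,-1 -> gap=6, closing at 2/unit, collide at t=3
Earliest collision: t=3 between 0 and 1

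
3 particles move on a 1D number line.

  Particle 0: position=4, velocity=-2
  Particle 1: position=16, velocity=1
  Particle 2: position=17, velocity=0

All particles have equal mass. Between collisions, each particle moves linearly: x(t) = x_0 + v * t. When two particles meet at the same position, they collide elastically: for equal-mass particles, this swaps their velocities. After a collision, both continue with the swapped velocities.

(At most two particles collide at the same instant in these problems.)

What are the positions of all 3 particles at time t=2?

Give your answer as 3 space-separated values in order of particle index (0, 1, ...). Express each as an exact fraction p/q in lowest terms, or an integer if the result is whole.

Collision at t=1: particles 1 and 2 swap velocities; positions: p0=2 p1=17 p2=17; velocities now: v0=-2 v1=0 v2=1
Advance to t=2 (no further collisions before then); velocities: v0=-2 v1=0 v2=1; positions = 0 17 18

Answer: 0 17 18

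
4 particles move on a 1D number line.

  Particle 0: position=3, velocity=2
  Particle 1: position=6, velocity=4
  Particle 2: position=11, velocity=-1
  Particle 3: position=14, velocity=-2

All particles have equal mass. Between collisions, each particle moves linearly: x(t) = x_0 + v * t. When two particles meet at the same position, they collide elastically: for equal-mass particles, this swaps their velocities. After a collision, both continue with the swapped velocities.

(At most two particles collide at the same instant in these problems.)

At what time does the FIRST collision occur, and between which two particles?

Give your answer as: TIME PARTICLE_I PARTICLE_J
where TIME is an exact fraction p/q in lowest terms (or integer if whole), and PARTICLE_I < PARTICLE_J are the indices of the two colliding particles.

Pair (0,1): pos 3,6 vel 2,4 -> not approaching (rel speed -2 <= 0)
Pair (1,2): pos 6,11 vel 4,-1 -> gap=5, closing at 5/unit, collide at t=1
Pair (2,3): pos 11,14 vel -1,-2 -> gap=3, closing at 1/unit, collide at t=3
Earliest collision: t=1 between 1 and 2

Answer: 1 1 2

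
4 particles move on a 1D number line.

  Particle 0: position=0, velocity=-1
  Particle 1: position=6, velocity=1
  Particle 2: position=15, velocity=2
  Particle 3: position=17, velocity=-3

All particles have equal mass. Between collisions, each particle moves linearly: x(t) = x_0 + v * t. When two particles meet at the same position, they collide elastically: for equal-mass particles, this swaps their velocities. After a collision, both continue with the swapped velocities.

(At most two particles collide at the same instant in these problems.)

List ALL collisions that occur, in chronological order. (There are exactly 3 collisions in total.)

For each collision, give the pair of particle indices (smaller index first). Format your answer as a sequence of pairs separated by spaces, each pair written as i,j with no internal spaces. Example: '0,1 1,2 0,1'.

Collision at t=2/5: particles 2 and 3 swap velocities; positions: p0=-2/5 p1=32/5 p2=79/5 p3=79/5; velocities now: v0=-1 v1=1 v2=-3 v3=2
Collision at t=11/4: particles 1 and 2 swap velocities; positions: p0=-11/4 p1=35/4 p2=35/4 p3=41/2; velocities now: v0=-1 v1=-3 v2=1 v3=2
Collision at t=17/2: particles 0 and 1 swap velocities; positions: p0=-17/2 p1=-17/2 p2=29/2 p3=32; velocities now: v0=-3 v1=-1 v2=1 v3=2

Answer: 2,3 1,2 0,1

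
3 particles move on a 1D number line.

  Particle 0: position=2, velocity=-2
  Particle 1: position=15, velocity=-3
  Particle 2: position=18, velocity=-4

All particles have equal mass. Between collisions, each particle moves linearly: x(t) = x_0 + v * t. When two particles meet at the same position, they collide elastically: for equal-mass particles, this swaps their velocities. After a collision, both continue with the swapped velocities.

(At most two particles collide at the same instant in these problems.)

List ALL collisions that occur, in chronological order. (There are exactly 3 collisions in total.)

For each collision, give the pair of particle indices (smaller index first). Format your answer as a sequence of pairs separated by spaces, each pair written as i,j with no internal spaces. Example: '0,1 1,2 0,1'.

Answer: 1,2 0,1 1,2

Derivation:
Collision at t=3: particles 1 and 2 swap velocities; positions: p0=-4 p1=6 p2=6; velocities now: v0=-2 v1=-4 v2=-3
Collision at t=8: particles 0 and 1 swap velocities; positions: p0=-14 p1=-14 p2=-9; velocities now: v0=-4 v1=-2 v2=-3
Collision at t=13: particles 1 and 2 swap velocities; positions: p0=-34 p1=-24 p2=-24; velocities now: v0=-4 v1=-3 v2=-2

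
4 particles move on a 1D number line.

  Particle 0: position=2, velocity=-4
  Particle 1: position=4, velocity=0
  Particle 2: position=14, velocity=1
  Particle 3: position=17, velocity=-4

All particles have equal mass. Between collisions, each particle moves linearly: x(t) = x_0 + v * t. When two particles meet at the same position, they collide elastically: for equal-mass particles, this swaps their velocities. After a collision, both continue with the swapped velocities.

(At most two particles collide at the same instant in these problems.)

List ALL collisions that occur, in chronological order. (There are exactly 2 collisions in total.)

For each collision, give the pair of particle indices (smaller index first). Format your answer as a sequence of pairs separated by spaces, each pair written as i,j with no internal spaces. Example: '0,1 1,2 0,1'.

Collision at t=3/5: particles 2 and 3 swap velocities; positions: p0=-2/5 p1=4 p2=73/5 p3=73/5; velocities now: v0=-4 v1=0 v2=-4 v3=1
Collision at t=13/4: particles 1 and 2 swap velocities; positions: p0=-11 p1=4 p2=4 p3=69/4; velocities now: v0=-4 v1=-4 v2=0 v3=1

Answer: 2,3 1,2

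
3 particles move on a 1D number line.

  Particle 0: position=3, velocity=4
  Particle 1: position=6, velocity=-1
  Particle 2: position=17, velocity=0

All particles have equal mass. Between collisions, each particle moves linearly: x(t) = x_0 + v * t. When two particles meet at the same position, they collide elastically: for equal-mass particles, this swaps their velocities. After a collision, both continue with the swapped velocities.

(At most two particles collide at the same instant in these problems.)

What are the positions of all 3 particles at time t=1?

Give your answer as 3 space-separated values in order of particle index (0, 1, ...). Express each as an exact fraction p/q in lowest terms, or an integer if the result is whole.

Collision at t=3/5: particles 0 and 1 swap velocities; positions: p0=27/5 p1=27/5 p2=17; velocities now: v0=-1 v1=4 v2=0
Advance to t=1 (no further collisions before then); velocities: v0=-1 v1=4 v2=0; positions = 5 7 17

Answer: 5 7 17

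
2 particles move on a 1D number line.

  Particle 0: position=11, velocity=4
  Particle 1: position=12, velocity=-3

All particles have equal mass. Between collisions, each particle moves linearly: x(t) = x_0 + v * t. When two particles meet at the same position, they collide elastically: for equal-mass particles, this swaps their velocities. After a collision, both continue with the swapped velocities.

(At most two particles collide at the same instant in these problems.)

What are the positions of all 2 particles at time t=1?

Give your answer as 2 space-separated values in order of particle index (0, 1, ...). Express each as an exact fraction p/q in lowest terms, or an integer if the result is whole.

Collision at t=1/7: particles 0 and 1 swap velocities; positions: p0=81/7 p1=81/7; velocities now: v0=-3 v1=4
Advance to t=1 (no further collisions before then); velocities: v0=-3 v1=4; positions = 9 15

Answer: 9 15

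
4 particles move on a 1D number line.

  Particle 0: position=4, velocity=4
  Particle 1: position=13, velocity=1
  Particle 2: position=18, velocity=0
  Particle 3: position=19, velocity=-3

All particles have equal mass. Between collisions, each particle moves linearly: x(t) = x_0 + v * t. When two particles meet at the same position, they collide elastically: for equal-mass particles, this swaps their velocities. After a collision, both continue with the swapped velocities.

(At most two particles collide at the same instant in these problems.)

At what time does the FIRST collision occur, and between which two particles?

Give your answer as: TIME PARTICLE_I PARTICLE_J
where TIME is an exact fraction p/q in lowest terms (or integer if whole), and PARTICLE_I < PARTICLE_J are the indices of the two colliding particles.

Pair (0,1): pos 4,13 vel 4,1 -> gap=9, closing at 3/unit, collide at t=3
Pair (1,2): pos 13,18 vel 1,0 -> gap=5, closing at 1/unit, collide at t=5
Pair (2,3): pos 18,19 vel 0,-3 -> gap=1, closing at 3/unit, collide at t=1/3
Earliest collision: t=1/3 between 2 and 3

Answer: 1/3 2 3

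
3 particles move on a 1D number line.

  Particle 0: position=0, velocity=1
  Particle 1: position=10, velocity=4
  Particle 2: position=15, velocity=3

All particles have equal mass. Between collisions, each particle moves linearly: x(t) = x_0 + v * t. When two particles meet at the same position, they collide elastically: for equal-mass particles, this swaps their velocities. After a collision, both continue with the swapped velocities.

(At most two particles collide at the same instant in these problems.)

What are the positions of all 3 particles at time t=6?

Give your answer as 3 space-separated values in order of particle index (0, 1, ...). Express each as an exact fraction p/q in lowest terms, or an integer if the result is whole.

Collision at t=5: particles 1 and 2 swap velocities; positions: p0=5 p1=30 p2=30; velocities now: v0=1 v1=3 v2=4
Advance to t=6 (no further collisions before then); velocities: v0=1 v1=3 v2=4; positions = 6 33 34

Answer: 6 33 34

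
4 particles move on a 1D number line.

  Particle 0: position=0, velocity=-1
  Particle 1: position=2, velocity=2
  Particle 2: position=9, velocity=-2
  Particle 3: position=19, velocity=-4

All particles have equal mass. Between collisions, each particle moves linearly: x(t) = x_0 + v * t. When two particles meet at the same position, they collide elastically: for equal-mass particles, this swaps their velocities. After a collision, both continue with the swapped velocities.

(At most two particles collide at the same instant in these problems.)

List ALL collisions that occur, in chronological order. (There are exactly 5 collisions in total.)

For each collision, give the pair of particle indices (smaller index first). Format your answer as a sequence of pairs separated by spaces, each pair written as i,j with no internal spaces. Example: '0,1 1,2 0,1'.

Collision at t=7/4: particles 1 and 2 swap velocities; positions: p0=-7/4 p1=11/2 p2=11/2 p3=12; velocities now: v0=-1 v1=-2 v2=2 v3=-4
Collision at t=17/6: particles 2 and 3 swap velocities; positions: p0=-17/6 p1=10/3 p2=23/3 p3=23/3; velocities now: v0=-1 v1=-2 v2=-4 v3=2
Collision at t=5: particles 1 and 2 swap velocities; positions: p0=-5 p1=-1 p2=-1 p3=12; velocities now: v0=-1 v1=-4 v2=-2 v3=2
Collision at t=19/3: particles 0 and 1 swap velocities; positions: p0=-19/3 p1=-19/3 p2=-11/3 p3=44/3; velocities now: v0=-4 v1=-1 v2=-2 v3=2
Collision at t=9: particles 1 and 2 swap velocities; positions: p0=-17 p1=-9 p2=-9 p3=20; velocities now: v0=-4 v1=-2 v2=-1 v3=2

Answer: 1,2 2,3 1,2 0,1 1,2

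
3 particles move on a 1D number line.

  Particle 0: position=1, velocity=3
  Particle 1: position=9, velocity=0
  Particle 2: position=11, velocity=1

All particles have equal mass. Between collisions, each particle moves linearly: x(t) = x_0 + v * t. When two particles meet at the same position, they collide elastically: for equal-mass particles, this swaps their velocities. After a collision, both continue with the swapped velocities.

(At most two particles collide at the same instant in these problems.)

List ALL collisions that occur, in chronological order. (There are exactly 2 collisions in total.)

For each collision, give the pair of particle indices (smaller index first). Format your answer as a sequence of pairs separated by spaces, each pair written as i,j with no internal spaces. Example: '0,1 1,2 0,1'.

Answer: 0,1 1,2

Derivation:
Collision at t=8/3: particles 0 and 1 swap velocities; positions: p0=9 p1=9 p2=41/3; velocities now: v0=0 v1=3 v2=1
Collision at t=5: particles 1 and 2 swap velocities; positions: p0=9 p1=16 p2=16; velocities now: v0=0 v1=1 v2=3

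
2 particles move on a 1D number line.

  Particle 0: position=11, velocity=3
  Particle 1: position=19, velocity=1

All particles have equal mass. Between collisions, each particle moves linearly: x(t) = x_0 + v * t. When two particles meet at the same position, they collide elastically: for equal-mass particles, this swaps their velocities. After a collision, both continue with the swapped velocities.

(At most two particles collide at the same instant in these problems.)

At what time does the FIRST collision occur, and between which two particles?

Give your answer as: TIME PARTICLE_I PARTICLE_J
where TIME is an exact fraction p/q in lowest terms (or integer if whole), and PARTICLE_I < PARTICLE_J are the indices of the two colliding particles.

Answer: 4 0 1

Derivation:
Pair (0,1): pos 11,19 vel 3,1 -> gap=8, closing at 2/unit, collide at t=4
Earliest collision: t=4 between 0 and 1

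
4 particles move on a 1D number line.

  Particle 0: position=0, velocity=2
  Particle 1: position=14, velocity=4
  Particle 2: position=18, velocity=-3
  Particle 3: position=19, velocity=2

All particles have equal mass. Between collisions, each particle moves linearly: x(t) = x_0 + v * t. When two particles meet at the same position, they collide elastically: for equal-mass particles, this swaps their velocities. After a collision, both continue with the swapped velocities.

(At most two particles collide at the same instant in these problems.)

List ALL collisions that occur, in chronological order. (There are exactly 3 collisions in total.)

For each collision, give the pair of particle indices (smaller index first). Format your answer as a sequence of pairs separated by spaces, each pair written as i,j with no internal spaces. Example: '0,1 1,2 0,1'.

Collision at t=4/7: particles 1 and 2 swap velocities; positions: p0=8/7 p1=114/7 p2=114/7 p3=141/7; velocities now: v0=2 v1=-3 v2=4 v3=2
Collision at t=5/2: particles 2 and 3 swap velocities; positions: p0=5 p1=21/2 p2=24 p3=24; velocities now: v0=2 v1=-3 v2=2 v3=4
Collision at t=18/5: particles 0 and 1 swap velocities; positions: p0=36/5 p1=36/5 p2=131/5 p3=142/5; velocities now: v0=-3 v1=2 v2=2 v3=4

Answer: 1,2 2,3 0,1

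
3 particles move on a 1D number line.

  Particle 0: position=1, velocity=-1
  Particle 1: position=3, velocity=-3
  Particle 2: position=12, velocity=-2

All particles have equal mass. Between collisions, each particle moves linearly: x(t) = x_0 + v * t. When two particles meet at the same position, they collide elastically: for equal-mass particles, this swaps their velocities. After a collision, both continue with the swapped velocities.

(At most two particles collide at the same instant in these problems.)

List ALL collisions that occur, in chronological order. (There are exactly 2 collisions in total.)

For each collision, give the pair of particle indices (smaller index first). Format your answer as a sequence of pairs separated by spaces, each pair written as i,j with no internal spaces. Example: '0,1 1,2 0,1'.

Answer: 0,1 1,2

Derivation:
Collision at t=1: particles 0 and 1 swap velocities; positions: p0=0 p1=0 p2=10; velocities now: v0=-3 v1=-1 v2=-2
Collision at t=11: particles 1 and 2 swap velocities; positions: p0=-30 p1=-10 p2=-10; velocities now: v0=-3 v1=-2 v2=-1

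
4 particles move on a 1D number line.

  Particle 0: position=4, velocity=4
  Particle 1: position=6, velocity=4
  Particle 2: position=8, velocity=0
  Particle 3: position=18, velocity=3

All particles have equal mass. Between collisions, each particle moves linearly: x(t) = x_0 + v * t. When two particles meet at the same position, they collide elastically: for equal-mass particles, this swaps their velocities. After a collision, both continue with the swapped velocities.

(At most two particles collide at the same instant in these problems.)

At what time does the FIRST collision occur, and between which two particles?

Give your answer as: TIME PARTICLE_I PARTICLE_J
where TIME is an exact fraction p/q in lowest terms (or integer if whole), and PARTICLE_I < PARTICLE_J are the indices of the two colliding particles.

Answer: 1/2 1 2

Derivation:
Pair (0,1): pos 4,6 vel 4,4 -> not approaching (rel speed 0 <= 0)
Pair (1,2): pos 6,8 vel 4,0 -> gap=2, closing at 4/unit, collide at t=1/2
Pair (2,3): pos 8,18 vel 0,3 -> not approaching (rel speed -3 <= 0)
Earliest collision: t=1/2 between 1 and 2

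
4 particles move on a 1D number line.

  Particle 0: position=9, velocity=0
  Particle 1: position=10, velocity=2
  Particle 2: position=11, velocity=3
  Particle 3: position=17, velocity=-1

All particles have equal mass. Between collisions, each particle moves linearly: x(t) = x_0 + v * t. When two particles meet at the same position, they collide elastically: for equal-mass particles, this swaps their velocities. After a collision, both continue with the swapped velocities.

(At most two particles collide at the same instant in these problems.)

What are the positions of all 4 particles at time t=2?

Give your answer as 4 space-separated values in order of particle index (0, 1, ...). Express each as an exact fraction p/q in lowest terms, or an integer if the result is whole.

Collision at t=3/2: particles 2 and 3 swap velocities; positions: p0=9 p1=13 p2=31/2 p3=31/2; velocities now: v0=0 v1=2 v2=-1 v3=3
Advance to t=2 (no further collisions before then); velocities: v0=0 v1=2 v2=-1 v3=3; positions = 9 14 15 17

Answer: 9 14 15 17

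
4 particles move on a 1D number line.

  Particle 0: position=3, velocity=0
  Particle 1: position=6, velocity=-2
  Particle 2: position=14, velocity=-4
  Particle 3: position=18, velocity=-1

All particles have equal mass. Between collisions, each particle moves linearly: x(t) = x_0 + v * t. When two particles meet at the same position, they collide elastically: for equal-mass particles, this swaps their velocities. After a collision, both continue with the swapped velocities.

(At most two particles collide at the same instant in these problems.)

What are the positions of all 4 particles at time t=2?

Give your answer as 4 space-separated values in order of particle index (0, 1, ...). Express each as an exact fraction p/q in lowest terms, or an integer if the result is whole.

Answer: 2 3 6 16

Derivation:
Collision at t=3/2: particles 0 and 1 swap velocities; positions: p0=3 p1=3 p2=8 p3=33/2; velocities now: v0=-2 v1=0 v2=-4 v3=-1
Advance to t=2 (no further collisions before then); velocities: v0=-2 v1=0 v2=-4 v3=-1; positions = 2 3 6 16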